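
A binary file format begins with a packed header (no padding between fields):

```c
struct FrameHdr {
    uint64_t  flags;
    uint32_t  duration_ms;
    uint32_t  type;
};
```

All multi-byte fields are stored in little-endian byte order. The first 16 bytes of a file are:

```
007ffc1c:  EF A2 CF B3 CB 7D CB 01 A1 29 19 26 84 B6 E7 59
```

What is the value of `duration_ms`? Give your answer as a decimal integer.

639183265

`duration_ms` follows `flags` (8 bytes), so it starts at byte offset 8 and occupies 4 bytes.
Bytes at offsets 8..11: A1 29 19 26.
Little-endian: lowest address holds the least-significant byte.
Reassemble most-significant byte first: 26 19 29 A1 → 0x261929A1.
0x261929A1 = 639183265.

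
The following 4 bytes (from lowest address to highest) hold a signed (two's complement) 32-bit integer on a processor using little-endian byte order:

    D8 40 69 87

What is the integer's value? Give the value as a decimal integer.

-2023145256

Little-endian stores the least-significant byte at the lowest address.
Reassemble most-significant byte first: 87 69 40 D8 → 0x876940D8.
Top bit is set, so as a signed 32-bit value this is 0x876940D8 − 2^32 = -2023145256.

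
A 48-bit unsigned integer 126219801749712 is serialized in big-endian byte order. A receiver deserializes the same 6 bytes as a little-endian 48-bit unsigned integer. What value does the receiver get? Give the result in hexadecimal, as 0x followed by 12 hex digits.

126219801749712 in 48-bit hexadecimal is 0x72CBD67268D0.
Stored big-endian, the bytes at ascending addresses are 72 CB D6 72 68 D0.
Read back as little-endian, the first byte is least significant, giving 0xD06872D6CB72.

0xD06872D6CB72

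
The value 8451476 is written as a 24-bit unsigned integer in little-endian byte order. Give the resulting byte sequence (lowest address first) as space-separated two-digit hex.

8451476 in hexadecimal, padded to 24 bits, is 0x80F594.
Split into bytes (most-significant first): 80 F5 94.
Little-endian stores the least-significant byte at the lowest address.
So at ascending addresses the bytes are 94 F5 80.

94 F5 80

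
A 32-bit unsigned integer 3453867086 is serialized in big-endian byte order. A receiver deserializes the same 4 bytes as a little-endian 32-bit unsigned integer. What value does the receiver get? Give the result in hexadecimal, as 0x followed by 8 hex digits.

3453867086 in 32-bit hexadecimal is 0xCDDDD44E.
Stored big-endian, the bytes at ascending addresses are CD DD D4 4E.
Read back as little-endian, the first byte is least significant, giving 0x4ED4DDCD.

0x4ED4DDCD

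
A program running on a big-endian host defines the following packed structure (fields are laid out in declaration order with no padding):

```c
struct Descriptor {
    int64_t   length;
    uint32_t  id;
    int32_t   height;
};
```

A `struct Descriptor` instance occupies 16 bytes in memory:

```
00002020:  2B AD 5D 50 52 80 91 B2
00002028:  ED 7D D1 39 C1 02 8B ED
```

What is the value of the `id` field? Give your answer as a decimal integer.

3984445753

`id` follows `length` (8 bytes), so it starts at byte offset 8 and occupies 4 bytes.
Bytes at offsets 8..11: ED 7D D1 39.
Big-endian: lowest address holds the most-significant byte.
The bytes are already most-significant first: 0xED7DD139.
0xED7DD139 = 3984445753.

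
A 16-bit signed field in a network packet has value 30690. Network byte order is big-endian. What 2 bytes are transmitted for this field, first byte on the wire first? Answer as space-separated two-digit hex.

77 E2

30690 in hexadecimal, padded to 16 bits, is 0x77E2.
Split into bytes (most-significant first): 77 E2.
In big-endian order the high byte comes first in memory.
So the memory order matches the most-significant-first order: 77 E2.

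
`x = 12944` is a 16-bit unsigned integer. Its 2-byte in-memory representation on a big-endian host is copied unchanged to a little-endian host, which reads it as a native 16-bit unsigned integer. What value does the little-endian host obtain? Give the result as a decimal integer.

36914

12944 in 16-bit hexadecimal is 0x3290.
Stored big-endian, the bytes at ascending addresses are 32 90.
Read back as little-endian, the first byte is least significant, giving 0x9032.
0x9032 = 36914.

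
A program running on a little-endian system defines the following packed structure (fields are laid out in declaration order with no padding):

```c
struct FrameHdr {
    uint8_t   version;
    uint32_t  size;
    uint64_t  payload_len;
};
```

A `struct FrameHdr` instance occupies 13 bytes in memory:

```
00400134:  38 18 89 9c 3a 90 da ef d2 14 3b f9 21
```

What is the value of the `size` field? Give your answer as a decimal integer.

983337240

`size` follows `version` (1 byte), so it starts at byte offset 1 and occupies 4 bytes.
Bytes at offsets 1..4: 18 89 9C 3A.
In little-endian order the low byte comes first in memory.
Reassemble most-significant byte first: 3A 9C 89 18 → 0x3A9C8918.
0x3A9C8918 = 983337240.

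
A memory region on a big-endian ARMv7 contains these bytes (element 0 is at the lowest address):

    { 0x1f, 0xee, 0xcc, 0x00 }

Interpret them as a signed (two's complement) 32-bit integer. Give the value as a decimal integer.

Big-endian: lowest address holds the most-significant byte.
The bytes are already most-significant first: 0x1FEECC00.
0x1FEECC00 = 535743488.

535743488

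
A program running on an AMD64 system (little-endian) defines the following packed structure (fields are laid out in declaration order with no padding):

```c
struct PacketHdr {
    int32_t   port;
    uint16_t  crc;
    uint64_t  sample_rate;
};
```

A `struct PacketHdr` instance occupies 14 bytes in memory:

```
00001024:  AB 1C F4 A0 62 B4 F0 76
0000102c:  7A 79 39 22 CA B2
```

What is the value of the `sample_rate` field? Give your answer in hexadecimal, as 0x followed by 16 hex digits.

0xB2CA2239797A76F0

`sample_rate` follows `port` (4 B), `crc` (2 B), so it starts at offset 4 + 2 = 6 and occupies 8 bytes.
Bytes at offsets 6..13: F0 76 7A 79 39 22 CA B2.
Little-endian stores the least-significant byte at the lowest address.
Reassemble most-significant byte first: B2 CA 22 39 79 7A 76 F0 → 0xB2CA2239797A76F0.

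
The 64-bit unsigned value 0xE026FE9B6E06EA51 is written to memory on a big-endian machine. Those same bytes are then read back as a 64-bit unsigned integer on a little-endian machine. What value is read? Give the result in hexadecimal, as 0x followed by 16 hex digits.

Stored big-endian, the bytes at ascending addresses are E0 26 FE 9B 6E 06 EA 51.
Read back as little-endian, the first byte is least significant, giving 0x51EA066E9BFE26E0.

0x51EA066E9BFE26E0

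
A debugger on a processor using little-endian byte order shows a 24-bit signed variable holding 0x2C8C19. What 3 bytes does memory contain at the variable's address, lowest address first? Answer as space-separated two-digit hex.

19 8C 2C

Split into bytes (most-significant first): 2C 8C 19.
Little-endian: lowest address holds the least-significant byte.
So at ascending addresses the bytes are 19 8C 2C.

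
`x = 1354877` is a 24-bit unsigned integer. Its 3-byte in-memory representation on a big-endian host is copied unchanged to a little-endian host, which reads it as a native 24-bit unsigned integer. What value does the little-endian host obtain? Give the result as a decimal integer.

8236052

1354877 in 24-bit hexadecimal is 0x14AC7D.
Stored big-endian, the bytes at ascending addresses are 14 AC 7D.
Read back as little-endian, the first byte is least significant, giving 0x7DAC14.
0x7DAC14 = 8236052.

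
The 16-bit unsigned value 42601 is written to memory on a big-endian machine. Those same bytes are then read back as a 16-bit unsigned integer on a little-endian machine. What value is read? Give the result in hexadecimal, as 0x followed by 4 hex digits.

0x69A6

42601 in 16-bit hexadecimal is 0xA669.
Stored big-endian, the bytes at ascending addresses are A6 69.
Read back as little-endian, the first byte is least significant, giving 0x69A6.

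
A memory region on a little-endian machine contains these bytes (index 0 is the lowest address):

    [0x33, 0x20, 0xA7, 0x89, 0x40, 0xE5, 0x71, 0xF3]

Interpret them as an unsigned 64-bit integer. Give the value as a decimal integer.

17542054088934891571

Little-endian stores the least-significant byte at the lowest address.
Reassemble most-significant byte first: F3 71 E5 40 89 A7 20 33 → 0xF371E54089A72033.
0xF371E54089A72033 = 17542054088934891571.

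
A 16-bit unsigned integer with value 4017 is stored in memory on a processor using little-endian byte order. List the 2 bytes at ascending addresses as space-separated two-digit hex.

4017 in hexadecimal, padded to 16 bits, is 0x0FB1.
Split into bytes (most-significant first): 0F B1.
In little-endian order the low byte comes first in memory.
So at ascending addresses the bytes are B1 0F.

B1 0F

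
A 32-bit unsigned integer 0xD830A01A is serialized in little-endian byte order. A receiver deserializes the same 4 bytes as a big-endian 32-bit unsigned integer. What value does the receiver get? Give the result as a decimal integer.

446705880

Stored little-endian, the bytes at ascending addresses are 1A A0 30 D8.
Read back as big-endian, the last byte is least significant, giving 0x1AA030D8.
0x1AA030D8 = 446705880.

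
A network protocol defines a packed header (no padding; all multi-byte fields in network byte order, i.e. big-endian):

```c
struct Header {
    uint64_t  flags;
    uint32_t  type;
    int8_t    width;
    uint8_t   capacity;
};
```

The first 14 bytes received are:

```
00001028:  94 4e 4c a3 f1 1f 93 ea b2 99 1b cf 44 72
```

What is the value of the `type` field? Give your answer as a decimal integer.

2996378575

`type` follows `flags` (8 bytes), so it starts at byte offset 8 and occupies 4 bytes.
Bytes at offsets 8..11: B2 99 1B CF.
Big-endian stores the most-significant byte at the lowest address.
The bytes are already most-significant first: 0xB2991BCF.
0xB2991BCF = 2996378575.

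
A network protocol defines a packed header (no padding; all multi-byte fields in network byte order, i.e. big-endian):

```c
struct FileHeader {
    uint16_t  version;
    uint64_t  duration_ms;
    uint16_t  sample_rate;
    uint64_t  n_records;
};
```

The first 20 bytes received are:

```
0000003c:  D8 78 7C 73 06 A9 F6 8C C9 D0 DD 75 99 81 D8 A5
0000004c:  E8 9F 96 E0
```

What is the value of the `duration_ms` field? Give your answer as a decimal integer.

`duration_ms` follows `version` (2 bytes), so it starts at byte offset 2 and occupies 8 bytes.
Bytes at offsets 2..9: 7C 73 06 A9 F6 8C C9 D0.
In big-endian order the high byte comes first in memory.
The bytes are already most-significant first: 0x7C7306A9F68CC9D0.
0x7C7306A9F68CC9D0 = 8967518610080451024.

8967518610080451024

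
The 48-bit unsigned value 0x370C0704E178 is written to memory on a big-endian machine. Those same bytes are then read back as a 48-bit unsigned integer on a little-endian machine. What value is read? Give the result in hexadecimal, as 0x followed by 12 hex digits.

0x78E104070C37

Stored big-endian, the bytes at ascending addresses are 37 0C 07 04 E1 78.
Read back as little-endian, the first byte is least significant, giving 0x78E104070C37.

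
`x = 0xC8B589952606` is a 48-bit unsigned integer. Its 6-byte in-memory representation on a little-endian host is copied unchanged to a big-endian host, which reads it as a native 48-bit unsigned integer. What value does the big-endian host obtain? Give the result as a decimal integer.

6762787354056

Stored little-endian, the bytes at ascending addresses are 06 26 95 89 B5 C8.
Read back as big-endian, the last byte is least significant, giving 0x06269589B5C8.
0x06269589B5C8 = 6762787354056.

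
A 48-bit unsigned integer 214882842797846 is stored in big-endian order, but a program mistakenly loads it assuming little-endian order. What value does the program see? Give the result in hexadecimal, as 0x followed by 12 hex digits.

214882842797846 in 48-bit hexadecimal is 0xC36F4F836716.
Stored big-endian, the bytes at ascending addresses are C3 6F 4F 83 67 16.
Read back as little-endian, the first byte is least significant, giving 0x1667834F6FC3.

0x1667834F6FC3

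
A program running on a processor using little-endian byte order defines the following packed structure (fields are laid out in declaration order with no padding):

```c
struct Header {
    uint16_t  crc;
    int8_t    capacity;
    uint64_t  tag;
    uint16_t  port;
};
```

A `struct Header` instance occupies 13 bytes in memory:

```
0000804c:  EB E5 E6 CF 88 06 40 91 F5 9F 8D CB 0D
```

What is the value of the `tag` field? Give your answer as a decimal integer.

`tag` follows `crc` (2 B), `capacity` (1 B), so it starts at offset 2 + 1 = 3 and occupies 8 bytes.
Bytes at offsets 3..10: CF 88 06 40 91 F5 9F 8D.
Little-endian: lowest address holds the least-significant byte.
Reassemble most-significant byte first: 8D 9F F5 91 40 06 88 CF → 0x8D9FF591400688CF.
0x8D9FF591400688CF = 10205145284838066383.

10205145284838066383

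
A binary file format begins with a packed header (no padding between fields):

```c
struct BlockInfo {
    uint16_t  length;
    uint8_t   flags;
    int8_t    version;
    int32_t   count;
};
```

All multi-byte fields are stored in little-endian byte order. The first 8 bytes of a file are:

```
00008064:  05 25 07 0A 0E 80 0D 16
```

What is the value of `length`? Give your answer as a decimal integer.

`length` is the first field, at byte offset 0, occupying 2 bytes.
Bytes at offsets 0..1: 05 25.
Little-endian: lowest address holds the least-significant byte.
Reassemble most-significant byte first: 25 05 → 0x2505.
0x2505 = 9477.

9477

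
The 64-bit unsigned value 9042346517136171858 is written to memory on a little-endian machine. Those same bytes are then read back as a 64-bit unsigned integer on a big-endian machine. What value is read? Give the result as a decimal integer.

5936840218096073853

9042346517136171858 in 64-bit hexadecimal is 0x7D7CDE3FB9E46352.
Stored little-endian, the bytes at ascending addresses are 52 63 E4 B9 3F DE 7C 7D.
Read back as big-endian, the last byte is least significant, giving 0x5263E4B93FDE7C7D.
0x5263E4B93FDE7C7D = 5936840218096073853.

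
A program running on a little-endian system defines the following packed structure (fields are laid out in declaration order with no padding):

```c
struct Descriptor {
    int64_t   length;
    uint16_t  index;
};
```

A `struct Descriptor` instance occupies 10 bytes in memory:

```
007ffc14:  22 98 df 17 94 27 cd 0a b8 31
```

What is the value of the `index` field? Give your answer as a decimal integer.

`index` follows `length` (8 bytes), so it starts at byte offset 8 and occupies 2 bytes.
Bytes at offsets 8..9: B8 31.
Little-endian: lowest address holds the least-significant byte.
Reassemble most-significant byte first: 31 B8 → 0x31B8.
0x31B8 = 12728.

12728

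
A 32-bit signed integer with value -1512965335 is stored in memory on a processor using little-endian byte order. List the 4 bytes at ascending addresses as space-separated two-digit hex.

Two's complement of -1512965335 in 32 bits: 1512965335 = 0x5A2E04D7; invert → 0xA5D1FB28; add 1 → 0xA5D1FB29.
Split into bytes (most-significant first): A5 D1 FB 29.
Little-endian: lowest address holds the least-significant byte.
So at ascending addresses the bytes are 29 FB D1 A5.

29 FB D1 A5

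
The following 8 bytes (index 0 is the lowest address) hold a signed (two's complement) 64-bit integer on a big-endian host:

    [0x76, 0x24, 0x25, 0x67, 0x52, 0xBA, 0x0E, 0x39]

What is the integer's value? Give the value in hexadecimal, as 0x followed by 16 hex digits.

Big-endian: lowest address holds the most-significant byte.
The bytes are already most-significant first: 0x7624256752BA0E39.

0x7624256752BA0E39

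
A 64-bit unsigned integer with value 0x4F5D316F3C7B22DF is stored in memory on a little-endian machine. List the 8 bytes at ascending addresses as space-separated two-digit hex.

DF 22 7B 3C 6F 31 5D 4F

Split into bytes (most-significant first): 4F 5D 31 6F 3C 7B 22 DF.
In little-endian order the low byte comes first in memory.
So at ascending addresses the bytes are DF 22 7B 3C 6F 31 5D 4F.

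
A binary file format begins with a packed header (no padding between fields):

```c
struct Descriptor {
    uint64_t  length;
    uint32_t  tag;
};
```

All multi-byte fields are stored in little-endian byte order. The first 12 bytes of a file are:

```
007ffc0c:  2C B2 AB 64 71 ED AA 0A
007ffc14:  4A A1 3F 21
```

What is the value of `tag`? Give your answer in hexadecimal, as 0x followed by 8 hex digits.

`tag` follows `length` (8 bytes), so it starts at byte offset 8 and occupies 4 bytes.
Bytes at offsets 8..11: 4A A1 3F 21.
Little-endian: lowest address holds the least-significant byte.
Reassemble most-significant byte first: 21 3F A1 4A → 0x213FA14A.

0x213FA14A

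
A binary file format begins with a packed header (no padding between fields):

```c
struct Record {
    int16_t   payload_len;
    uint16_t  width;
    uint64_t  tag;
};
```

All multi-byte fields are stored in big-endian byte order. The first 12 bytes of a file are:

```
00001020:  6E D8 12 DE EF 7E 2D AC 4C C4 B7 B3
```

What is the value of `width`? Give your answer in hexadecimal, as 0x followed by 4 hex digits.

0x12DE

`width` follows `payload_len` (2 bytes), so it starts at byte offset 2 and occupies 2 bytes.
Bytes at offsets 2..3: 12 DE.
Big-endian: lowest address holds the most-significant byte.
The bytes are already most-significant first: 0x12DE.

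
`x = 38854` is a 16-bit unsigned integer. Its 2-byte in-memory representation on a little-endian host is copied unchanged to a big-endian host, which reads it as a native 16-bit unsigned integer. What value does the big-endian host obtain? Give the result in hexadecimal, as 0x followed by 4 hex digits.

38854 in 16-bit hexadecimal is 0x97C6.
Stored little-endian, the bytes at ascending addresses are C6 97.
Read back as big-endian, the last byte is least significant, giving 0xC697.

0xC697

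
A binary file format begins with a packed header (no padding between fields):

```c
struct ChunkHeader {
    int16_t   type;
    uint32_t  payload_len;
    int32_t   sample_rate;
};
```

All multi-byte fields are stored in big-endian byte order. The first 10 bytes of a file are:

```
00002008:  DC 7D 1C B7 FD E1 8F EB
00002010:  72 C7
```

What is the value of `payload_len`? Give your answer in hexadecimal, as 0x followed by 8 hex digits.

`payload_len` follows `type` (2 bytes), so it starts at byte offset 2 and occupies 4 bytes.
Bytes at offsets 2..5: 1C B7 FD E1.
Big-endian: lowest address holds the most-significant byte.
The bytes are already most-significant first: 0x1CB7FDE1.

0x1CB7FDE1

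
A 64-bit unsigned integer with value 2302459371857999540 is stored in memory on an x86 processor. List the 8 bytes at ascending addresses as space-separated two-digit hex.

2302459371857999540 in hexadecimal, padded to 64 bits, is 0x1FF3FA99895D76B4.
Split into bytes (most-significant first): 1F F3 FA 99 89 5D 76 B4.
In little-endian order the low byte comes first in memory.
So at ascending addresses the bytes are B4 76 5D 89 99 FA F3 1F.

B4 76 5D 89 99 FA F3 1F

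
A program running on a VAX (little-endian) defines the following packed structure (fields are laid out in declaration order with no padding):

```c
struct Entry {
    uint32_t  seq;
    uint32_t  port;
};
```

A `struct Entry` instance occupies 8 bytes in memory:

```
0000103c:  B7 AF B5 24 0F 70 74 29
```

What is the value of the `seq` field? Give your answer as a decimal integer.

`seq` is the first field, at byte offset 0, occupying 4 bytes.
Bytes at offsets 0..3: B7 AF B5 24.
Little-endian stores the least-significant byte at the lowest address.
Reassemble most-significant byte first: 24 B5 AF B7 → 0x24B5AFB7.
0x24B5AFB7 = 615886775.

615886775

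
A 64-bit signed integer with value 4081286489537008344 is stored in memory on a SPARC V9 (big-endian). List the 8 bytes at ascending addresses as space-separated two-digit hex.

38 A3 A4 70 4B 74 52 D8

4081286489537008344 in hexadecimal, padded to 64 bits, is 0x38A3A4704B7452D8.
Split into bytes (most-significant first): 38 A3 A4 70 4B 74 52 D8.
Big-endian: lowest address holds the most-significant byte.
So the memory order matches the most-significant-first order: 38 A3 A4 70 4B 74 52 D8.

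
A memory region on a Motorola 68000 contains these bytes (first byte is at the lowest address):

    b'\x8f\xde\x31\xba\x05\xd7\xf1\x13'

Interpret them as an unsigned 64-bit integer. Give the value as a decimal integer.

Big-endian: lowest address holds the most-significant byte.
The bytes are already most-significant first: 0x8FDE31BA05D7F113.
0x8FDE31BA05D7F113 = 10366778067285176595.

10366778067285176595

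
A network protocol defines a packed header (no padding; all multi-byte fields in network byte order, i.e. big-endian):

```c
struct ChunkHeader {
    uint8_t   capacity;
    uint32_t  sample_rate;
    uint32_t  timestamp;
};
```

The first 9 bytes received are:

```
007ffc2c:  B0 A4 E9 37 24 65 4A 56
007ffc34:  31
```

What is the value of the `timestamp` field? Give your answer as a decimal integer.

`timestamp` follows `capacity` (1 B), `sample_rate` (4 B), so it starts at offset 1 + 4 = 5 and occupies 4 bytes.
Bytes at offsets 5..8: 65 4A 56 31.
Big-endian: lowest address holds the most-significant byte.
The bytes are already most-significant first: 0x654A5631.
0x654A5631 = 1699370545.

1699370545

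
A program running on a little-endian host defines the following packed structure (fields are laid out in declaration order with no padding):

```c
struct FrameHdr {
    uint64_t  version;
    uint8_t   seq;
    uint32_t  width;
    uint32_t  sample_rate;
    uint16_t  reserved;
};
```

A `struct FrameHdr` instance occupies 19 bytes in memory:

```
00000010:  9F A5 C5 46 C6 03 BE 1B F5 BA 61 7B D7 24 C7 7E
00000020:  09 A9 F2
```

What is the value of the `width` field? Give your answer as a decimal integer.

`width` follows `version` (8 B), `seq` (1 B), so it starts at offset 8 + 1 = 9 and occupies 4 bytes.
Bytes at offsets 9..12: BA 61 7B D7.
In little-endian order the low byte comes first in memory.
Reassemble most-significant byte first: D7 7B 61 BA → 0xD77B61BA.
0xD77B61BA = 3615187386.

3615187386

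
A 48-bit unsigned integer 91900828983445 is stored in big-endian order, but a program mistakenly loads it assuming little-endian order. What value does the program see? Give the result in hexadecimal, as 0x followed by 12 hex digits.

91900828983445 in 48-bit hexadecimal is 0x539554442095.
Stored big-endian, the bytes at ascending addresses are 53 95 54 44 20 95.
Read back as little-endian, the first byte is least significant, giving 0x952044549553.

0x952044549553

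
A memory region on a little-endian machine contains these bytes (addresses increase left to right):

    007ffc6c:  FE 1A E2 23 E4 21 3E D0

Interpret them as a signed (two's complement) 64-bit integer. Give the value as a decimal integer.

-3441275801526199554

Little-endian stores the least-significant byte at the lowest address.
Reassemble most-significant byte first: D0 3E 21 E4 23 E2 1A FE → 0xD03E21E423E21AFE.
Top bit is set, so as a signed 64-bit value this is 0xD03E21E423E21AFE − 2^64 = -3441275801526199554.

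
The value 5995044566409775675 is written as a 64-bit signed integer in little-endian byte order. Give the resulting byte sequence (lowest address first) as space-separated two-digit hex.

3B 8A 7D 21 45 AD 32 53

5995044566409775675 in hexadecimal, padded to 64 bits, is 0x5332AD45217D8A3B.
Split into bytes (most-significant first): 53 32 AD 45 21 7D 8A 3B.
Little-endian: lowest address holds the least-significant byte.
So at ascending addresses the bytes are 3B 8A 7D 21 45 AD 32 53.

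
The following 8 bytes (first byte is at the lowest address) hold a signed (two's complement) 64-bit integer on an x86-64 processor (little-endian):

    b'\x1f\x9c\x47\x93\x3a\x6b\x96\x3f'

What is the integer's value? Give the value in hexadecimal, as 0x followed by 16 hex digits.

0x3F966B3A93479C1F

In little-endian order the low byte comes first in memory.
Reassemble most-significant byte first: 3F 96 6B 3A 93 47 9C 1F → 0x3F966B3A93479C1F.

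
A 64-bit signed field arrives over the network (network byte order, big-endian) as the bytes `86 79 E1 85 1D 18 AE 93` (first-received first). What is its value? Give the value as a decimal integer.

Big-endian stores the most-significant byte at the lowest address.
The bytes are already most-significant first: 0x8679E1851D18AE93.
Top bit is set, so as a signed 64-bit value this is 0x8679E1851D18AE93 − 2^64 = -8756720038610162029.

-8756720038610162029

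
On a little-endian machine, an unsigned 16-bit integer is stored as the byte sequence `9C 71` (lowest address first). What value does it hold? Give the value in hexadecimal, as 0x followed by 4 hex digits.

Little-endian: lowest address holds the least-significant byte.
Reassemble most-significant byte first: 71 9C → 0x719C.

0x719C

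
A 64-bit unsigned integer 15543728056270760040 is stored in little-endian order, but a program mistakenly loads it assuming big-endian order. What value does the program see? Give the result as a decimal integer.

15543728056270760040 in 64-bit hexadecimal is 0xD7B66A501F4AA868.
Stored little-endian, the bytes at ascending addresses are 68 A8 4A 1F 50 6A B6 D7.
Read back as big-endian, the last byte is least significant, giving 0x68A84A1F506AB6D7.
0x68A84A1F506AB6D7 = 7541359074385508055.

7541359074385508055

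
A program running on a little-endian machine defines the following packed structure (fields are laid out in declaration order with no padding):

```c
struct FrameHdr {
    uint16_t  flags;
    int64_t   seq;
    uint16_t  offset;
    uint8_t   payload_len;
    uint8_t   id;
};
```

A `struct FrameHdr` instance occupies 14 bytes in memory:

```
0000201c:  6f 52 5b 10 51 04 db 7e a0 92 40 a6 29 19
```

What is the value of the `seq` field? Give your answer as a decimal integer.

-7881159868763008933

`seq` follows `flags` (2 bytes), so it starts at byte offset 2 and occupies 8 bytes.
Bytes at offsets 2..9: 5B 10 51 04 DB 7E A0 92.
In little-endian order the low byte comes first in memory.
Reassemble most-significant byte first: 92 A0 7E DB 04 51 10 5B → 0x92A07EDB0451105B.
Top bit is set, so as a signed 64-bit value this is 0x92A07EDB0451105B − 2^64 = -7881159868763008933.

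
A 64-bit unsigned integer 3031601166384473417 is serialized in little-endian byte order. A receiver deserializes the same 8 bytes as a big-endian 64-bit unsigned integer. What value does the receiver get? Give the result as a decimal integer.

3031601166384473417 in 64-bit hexadecimal is 0x2A126932DF01A549.
Stored little-endian, the bytes at ascending addresses are 49 A5 01 DF 32 69 12 2A.
Read back as big-endian, the last byte is least significant, giving 0x49A501DF3269122A.
0x49A501DF3269122A = 5306649794061079082.

5306649794061079082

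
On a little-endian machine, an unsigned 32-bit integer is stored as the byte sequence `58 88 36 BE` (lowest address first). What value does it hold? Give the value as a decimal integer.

Little-endian: lowest address holds the least-significant byte.
Reassemble most-significant byte first: BE 36 88 58 → 0xBE368858.
0xBE368858 = 3191244888.

3191244888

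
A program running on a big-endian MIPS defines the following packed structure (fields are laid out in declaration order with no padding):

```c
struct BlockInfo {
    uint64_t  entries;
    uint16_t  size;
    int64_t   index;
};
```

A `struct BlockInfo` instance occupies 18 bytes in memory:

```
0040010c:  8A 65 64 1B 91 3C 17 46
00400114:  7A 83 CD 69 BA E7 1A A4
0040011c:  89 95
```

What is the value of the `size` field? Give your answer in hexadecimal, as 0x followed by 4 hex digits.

0x7A83

`size` follows `entries` (8 bytes), so it starts at byte offset 8 and occupies 2 bytes.
Bytes at offsets 8..9: 7A 83.
In big-endian order the high byte comes first in memory.
The bytes are already most-significant first: 0x7A83.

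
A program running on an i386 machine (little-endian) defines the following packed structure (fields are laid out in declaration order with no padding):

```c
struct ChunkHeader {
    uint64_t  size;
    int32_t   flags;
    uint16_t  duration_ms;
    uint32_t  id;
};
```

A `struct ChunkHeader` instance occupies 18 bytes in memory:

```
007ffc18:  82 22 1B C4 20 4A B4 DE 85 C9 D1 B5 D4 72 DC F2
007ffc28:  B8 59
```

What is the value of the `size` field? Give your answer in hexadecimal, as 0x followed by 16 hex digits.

0xDEB44A20C41B2282

`size` is the first field, at byte offset 0, occupying 8 bytes.
Bytes at offsets 0..7: 82 22 1B C4 20 4A B4 DE.
In little-endian order the low byte comes first in memory.
Reassemble most-significant byte first: DE B4 4A 20 C4 1B 22 82 → 0xDEB44A20C41B2282.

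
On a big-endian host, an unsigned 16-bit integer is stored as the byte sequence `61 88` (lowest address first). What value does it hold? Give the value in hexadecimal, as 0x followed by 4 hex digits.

0x6188

Big-endian: lowest address holds the most-significant byte.
The bytes are already most-significant first: 0x6188.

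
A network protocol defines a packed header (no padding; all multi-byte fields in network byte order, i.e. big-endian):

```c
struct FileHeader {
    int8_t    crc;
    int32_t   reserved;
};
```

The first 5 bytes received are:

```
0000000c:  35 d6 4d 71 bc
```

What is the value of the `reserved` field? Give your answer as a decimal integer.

`reserved` follows `crc` (1 byte), so it starts at byte offset 1 and occupies 4 bytes.
Bytes at offsets 1..4: D6 4D 71 BC.
Big-endian: lowest address holds the most-significant byte.
The bytes are already most-significant first: 0xD64D71BC.
Top bit is set, so as a signed 32-bit value this is 0xD64D71BC − 2^32 = -699567684.

-699567684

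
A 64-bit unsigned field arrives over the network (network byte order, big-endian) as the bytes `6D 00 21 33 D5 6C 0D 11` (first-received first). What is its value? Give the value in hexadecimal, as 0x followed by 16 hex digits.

Big-endian stores the most-significant byte at the lowest address.
The bytes are already most-significant first: 0x6D002133D56C0D11.

0x6D002133D56C0D11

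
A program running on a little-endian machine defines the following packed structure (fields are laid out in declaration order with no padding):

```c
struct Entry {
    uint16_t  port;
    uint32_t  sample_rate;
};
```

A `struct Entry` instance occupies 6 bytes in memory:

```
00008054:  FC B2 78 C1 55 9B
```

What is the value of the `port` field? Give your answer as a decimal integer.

`port` is the first field, at byte offset 0, occupying 2 bytes.
Bytes at offsets 0..1: FC B2.
Little-endian stores the least-significant byte at the lowest address.
Reassemble most-significant byte first: B2 FC → 0xB2FC.
0xB2FC = 45820.

45820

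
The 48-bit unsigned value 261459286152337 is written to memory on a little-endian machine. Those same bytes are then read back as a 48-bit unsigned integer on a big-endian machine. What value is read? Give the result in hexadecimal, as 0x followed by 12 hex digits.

261459286152337 in 48-bit hexadecimal is 0xEDCBBBDFD491.
Stored little-endian, the bytes at ascending addresses are 91 D4 DF BB CB ED.
Read back as big-endian, the last byte is least significant, giving 0x91D4DFBBCBED.

0x91D4DFBBCBED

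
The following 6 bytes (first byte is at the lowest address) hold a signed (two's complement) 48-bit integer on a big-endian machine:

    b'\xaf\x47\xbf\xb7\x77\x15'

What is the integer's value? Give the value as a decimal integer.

In big-endian order the high byte comes first in memory.
The bytes are already most-significant first: 0xAF47BFB77715.
Top bit is set, so as a signed 48-bit value this is 0xAF47BFB77715 − 2^48 = -88752282700011.

-88752282700011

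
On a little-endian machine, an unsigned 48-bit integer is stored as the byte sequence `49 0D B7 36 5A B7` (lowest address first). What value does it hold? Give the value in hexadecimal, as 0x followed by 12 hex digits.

Little-endian: lowest address holds the least-significant byte.
Reassemble most-significant byte first: B7 5A 36 B7 0D 49 → 0xB75A36B70D49.

0xB75A36B70D49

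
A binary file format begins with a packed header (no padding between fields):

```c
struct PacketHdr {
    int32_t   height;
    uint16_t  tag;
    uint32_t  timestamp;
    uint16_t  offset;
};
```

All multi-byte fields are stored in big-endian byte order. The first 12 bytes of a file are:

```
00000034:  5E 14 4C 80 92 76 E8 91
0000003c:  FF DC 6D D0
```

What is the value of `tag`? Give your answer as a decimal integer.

37494

`tag` follows `height` (4 bytes), so it starts at byte offset 4 and occupies 2 bytes.
Bytes at offsets 4..5: 92 76.
Big-endian: lowest address holds the most-significant byte.
The bytes are already most-significant first: 0x9276.
0x9276 = 37494.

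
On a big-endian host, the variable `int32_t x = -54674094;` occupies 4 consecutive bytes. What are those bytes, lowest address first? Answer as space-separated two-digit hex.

Two's complement of -54674094 in 32 bits: 54674094 = 0x034242AE; invert → 0xFCBDBD51; add 1 → 0xFCBDBD52.
Split into bytes (most-significant first): FC BD BD 52.
In big-endian order the high byte comes first in memory.
So the memory order matches the most-significant-first order: FC BD BD 52.

FC BD BD 52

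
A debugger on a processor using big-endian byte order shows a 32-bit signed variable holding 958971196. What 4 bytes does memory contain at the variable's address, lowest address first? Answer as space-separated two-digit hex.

39 28 BD 3C

958971196 in hexadecimal, padded to 32 bits, is 0x3928BD3C.
Split into bytes (most-significant first): 39 28 BD 3C.
In big-endian order the high byte comes first in memory.
So the memory order matches the most-significant-first order: 39 28 BD 3C.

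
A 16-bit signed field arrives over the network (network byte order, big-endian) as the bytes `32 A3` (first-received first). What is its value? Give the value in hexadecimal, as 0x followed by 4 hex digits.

Big-endian: lowest address holds the most-significant byte.
The bytes are already most-significant first: 0x32A3.

0x32A3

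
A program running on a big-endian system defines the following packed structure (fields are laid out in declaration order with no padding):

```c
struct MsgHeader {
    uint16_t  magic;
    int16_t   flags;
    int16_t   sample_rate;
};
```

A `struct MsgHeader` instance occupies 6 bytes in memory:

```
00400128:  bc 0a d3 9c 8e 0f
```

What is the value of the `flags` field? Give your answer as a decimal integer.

-11364

`flags` follows `magic` (2 bytes), so it starts at byte offset 2 and occupies 2 bytes.
Bytes at offsets 2..3: D3 9C.
Big-endian: lowest address holds the most-significant byte.
The bytes are already most-significant first: 0xD39C.
Top bit is set, so as a signed 16-bit value this is 0xD39C − 2^16 = -11364.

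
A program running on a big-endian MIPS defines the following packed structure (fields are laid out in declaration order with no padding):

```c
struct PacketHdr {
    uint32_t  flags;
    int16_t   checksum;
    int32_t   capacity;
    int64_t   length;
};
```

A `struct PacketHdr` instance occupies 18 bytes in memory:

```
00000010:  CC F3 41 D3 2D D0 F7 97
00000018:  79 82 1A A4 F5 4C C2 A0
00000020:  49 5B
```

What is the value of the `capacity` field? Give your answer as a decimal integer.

`capacity` follows `flags` (4 B), `checksum` (2 B), so it starts at offset 4 + 2 = 6 and occupies 4 bytes.
Bytes at offsets 6..9: F7 97 79 82.
Big-endian: lowest address holds the most-significant byte.
The bytes are already most-significant first: 0xF7977982.
Top bit is set, so as a signed 32-bit value this is 0xF7977982 − 2^32 = -141067902.

-141067902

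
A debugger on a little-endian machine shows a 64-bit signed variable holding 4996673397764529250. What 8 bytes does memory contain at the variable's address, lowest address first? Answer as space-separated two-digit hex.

62 1C 66 54 FB BF 57 45

4996673397764529250 in hexadecimal, padded to 64 bits, is 0x4557BFFB54661C62.
Split into bytes (most-significant first): 45 57 BF FB 54 66 1C 62.
In little-endian order the low byte comes first in memory.
So at ascending addresses the bytes are 62 1C 66 54 FB BF 57 45.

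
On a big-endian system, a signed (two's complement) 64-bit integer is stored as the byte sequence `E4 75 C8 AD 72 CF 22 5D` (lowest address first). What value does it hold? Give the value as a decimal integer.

Big-endian stores the most-significant byte at the lowest address.
The bytes are already most-significant first: 0xE475C8AD72CF225D.
Top bit is set, so as a signed 64-bit value this is 0xE475C8AD72CF225D − 2^64 = -1984459413505760675.

-1984459413505760675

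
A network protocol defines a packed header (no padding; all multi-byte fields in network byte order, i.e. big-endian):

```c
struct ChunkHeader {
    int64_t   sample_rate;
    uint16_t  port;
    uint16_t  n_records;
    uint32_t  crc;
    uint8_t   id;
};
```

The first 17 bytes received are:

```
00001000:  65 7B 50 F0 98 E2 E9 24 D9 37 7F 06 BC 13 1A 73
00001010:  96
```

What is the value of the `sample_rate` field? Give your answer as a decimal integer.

7312527414253512996

`sample_rate` is the first field, at byte offset 0, occupying 8 bytes.
Bytes at offsets 0..7: 65 7B 50 F0 98 E2 E9 24.
Big-endian: lowest address holds the most-significant byte.
The bytes are already most-significant first: 0x657B50F098E2E924.
0x657B50F098E2E924 = 7312527414253512996.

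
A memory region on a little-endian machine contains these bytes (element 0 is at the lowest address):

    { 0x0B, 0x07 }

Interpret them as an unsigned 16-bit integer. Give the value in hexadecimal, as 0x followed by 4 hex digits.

Little-endian: lowest address holds the least-significant byte.
Reassemble most-significant byte first: 07 0B → 0x070B.

0x070B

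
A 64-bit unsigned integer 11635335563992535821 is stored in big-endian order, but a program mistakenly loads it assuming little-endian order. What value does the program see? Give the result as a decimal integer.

978194255157950881

11635335563992535821 in 64-bit hexadecimal is 0xA179040C7E3E930D.
Stored big-endian, the bytes at ascending addresses are A1 79 04 0C 7E 3E 93 0D.
Read back as little-endian, the first byte is least significant, giving 0x0D933E7E0C0479A1.
0x0D933E7E0C0479A1 = 978194255157950881.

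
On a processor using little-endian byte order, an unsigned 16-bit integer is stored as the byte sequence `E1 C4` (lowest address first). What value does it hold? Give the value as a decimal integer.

Little-endian stores the least-significant byte at the lowest address.
Reassemble most-significant byte first: C4 E1 → 0xC4E1.
0xC4E1 = 50401.

50401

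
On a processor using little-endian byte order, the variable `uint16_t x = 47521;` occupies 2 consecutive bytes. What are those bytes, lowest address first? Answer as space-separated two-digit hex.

47521 in hexadecimal, padded to 16 bits, is 0xB9A1.
Split into bytes (most-significant first): B9 A1.
In little-endian order the low byte comes first in memory.
So at ascending addresses the bytes are A1 B9.

A1 B9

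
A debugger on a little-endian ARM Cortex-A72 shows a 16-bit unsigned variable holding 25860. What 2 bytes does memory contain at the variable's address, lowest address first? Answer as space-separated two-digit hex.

04 65

25860 in hexadecimal, padded to 16 bits, is 0x6504.
Split into bytes (most-significant first): 65 04.
Little-endian stores the least-significant byte at the lowest address.
So at ascending addresses the bytes are 04 65.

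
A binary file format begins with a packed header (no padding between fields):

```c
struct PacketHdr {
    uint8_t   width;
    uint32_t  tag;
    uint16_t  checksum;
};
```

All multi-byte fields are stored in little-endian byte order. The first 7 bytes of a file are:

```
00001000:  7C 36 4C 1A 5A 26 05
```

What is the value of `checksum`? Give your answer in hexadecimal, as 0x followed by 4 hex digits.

`checksum` follows `width` (1 B), `tag` (4 B), so it starts at offset 1 + 4 = 5 and occupies 2 bytes.
Bytes at offsets 5..6: 26 05.
Little-endian stores the least-significant byte at the lowest address.
Reassemble most-significant byte first: 05 26 → 0x0526.

0x0526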